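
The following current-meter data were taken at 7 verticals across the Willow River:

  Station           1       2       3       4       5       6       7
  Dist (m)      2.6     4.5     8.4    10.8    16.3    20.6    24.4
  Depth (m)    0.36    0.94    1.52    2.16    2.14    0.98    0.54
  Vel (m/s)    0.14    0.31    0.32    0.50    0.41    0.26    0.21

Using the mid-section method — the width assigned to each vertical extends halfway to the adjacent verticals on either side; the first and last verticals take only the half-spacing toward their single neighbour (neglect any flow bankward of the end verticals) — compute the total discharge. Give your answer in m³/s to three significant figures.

w_1 = (4.5 − 2.6)/2 = 0.95 m; q_1 = 0.14 × 0.36 × 0.95 = 0.04788 m³/s
w_2 = (8.4 − 2.6)/2 = 2.9 m; q_2 = 0.31 × 0.94 × 2.9 = 0.8451 m³/s
w_3 = (10.8 − 4.5)/2 = 3.15 m; q_3 = 0.32 × 1.52 × 3.15 = 1.532 m³/s
w_4 = (16.3 − 8.4)/2 = 3.95 m; q_4 = 0.50 × 2.16 × 3.95 = 4.266 m³/s
w_5 = (20.6 − 10.8)/2 = 4.9 m; q_5 = 0.41 × 2.14 × 4.9 = 4.299 m³/s
w_6 = (24.4 − 16.3)/2 = 4.05 m; q_6 = 0.26 × 0.98 × 4.05 = 1.032 m³/s
w_7 = (24.4 − 20.6)/2 = 1.9 m; q_7 = 0.21 × 0.54 × 1.9 = 0.2155 m³/s
Q = Σ qᵢ = 12.24 m³/s

12.2 m³/s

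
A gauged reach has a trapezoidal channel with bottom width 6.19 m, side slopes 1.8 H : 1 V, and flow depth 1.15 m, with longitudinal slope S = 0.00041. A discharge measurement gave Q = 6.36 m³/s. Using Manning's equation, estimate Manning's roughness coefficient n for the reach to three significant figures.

A = (b + z·y)·y = (6.19 + 1.8×1.15)×1.15 = 9.499 m²
P = b + 2y√(1+z²) = 6.19 + 2×1.15×√(1+1.8²) = 10.93 m
R = A/P = 9.499/10.93 = 0.8694 m
n = (1/Q)·A·R^(2/3)·S^(1/2) = (1/6.36) × 9.499 × 0.9109 × 0.02025 = 0.02755

0.0275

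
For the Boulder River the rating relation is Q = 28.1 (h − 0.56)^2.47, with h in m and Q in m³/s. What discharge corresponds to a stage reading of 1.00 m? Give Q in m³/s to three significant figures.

Q = 28.1 × (1.00 − 0.56)^2.47 = 28.1 × 0.44^2.47 = 3.699 m³/s

3.70 m³/s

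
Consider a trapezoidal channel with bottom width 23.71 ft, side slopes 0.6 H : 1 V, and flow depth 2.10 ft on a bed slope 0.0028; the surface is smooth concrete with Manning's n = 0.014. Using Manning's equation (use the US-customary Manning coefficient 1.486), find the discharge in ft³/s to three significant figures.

441 ft³/s

A = (b + z·y)·y = (23.71 + 0.6×2.10)×2.10 = 52.44 ft²
P = b + 2y√(1+z²) = 23.71 + 2×2.10×√(1+0.6²) = 28.61 ft
R = A/P = 52.44/28.61 = 1.833 ft
Q = (1.486/n)·A·R^(2/3)·S^(1/2) = (1.486/0.014) × 52.44 × 1.833^(2/3) × 0.0028^(1/2) = 441.1 ft³/s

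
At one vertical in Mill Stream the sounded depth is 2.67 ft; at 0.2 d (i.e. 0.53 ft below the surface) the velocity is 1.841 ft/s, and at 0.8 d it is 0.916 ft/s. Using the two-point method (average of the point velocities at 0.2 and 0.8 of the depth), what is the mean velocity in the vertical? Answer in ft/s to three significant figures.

1.38 ft/s

v̄ = (1.841 + 0.916) / 2 = 1.379 ft/s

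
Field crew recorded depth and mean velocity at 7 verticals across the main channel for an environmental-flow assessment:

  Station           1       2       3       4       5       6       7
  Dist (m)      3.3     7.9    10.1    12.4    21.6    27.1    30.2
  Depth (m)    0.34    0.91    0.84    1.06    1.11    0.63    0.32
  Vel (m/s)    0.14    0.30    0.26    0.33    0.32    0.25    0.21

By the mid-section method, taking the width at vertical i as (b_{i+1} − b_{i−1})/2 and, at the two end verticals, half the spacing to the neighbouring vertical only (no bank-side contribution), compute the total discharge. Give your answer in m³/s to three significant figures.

w_1 = (7.9 − 3.3)/2 = 2.3 m; q_1 = 0.14 × 0.34 × 2.3 = 0.1095 m³/s
w_2 = (10.1 − 3.3)/2 = 3.4 m; q_2 = 0.30 × 0.91 × 3.4 = 0.9282 m³/s
w_3 = (12.4 − 7.9)/2 = 2.25 m; q_3 = 0.26 × 0.84 × 2.25 = 0.4914 m³/s
w_4 = (21.6 − 10.1)/2 = 5.75 m; q_4 = 0.33 × 1.06 × 5.75 = 2.011 m³/s
w_5 = (27.1 − 12.4)/2 = 7.35 m; q_5 = 0.32 × 1.11 × 7.35 = 2.611 m³/s
w_6 = (30.2 − 21.6)/2 = 4.3 m; q_6 = 0.25 × 0.63 × 4.3 = 0.6773 m³/s
w_7 = (30.2 − 27.1)/2 = 1.55 m; q_7 = 0.21 × 0.32 × 1.55 = 0.1042 m³/s
Q = Σ qᵢ = 6.933 m³/s

6.93 m³/s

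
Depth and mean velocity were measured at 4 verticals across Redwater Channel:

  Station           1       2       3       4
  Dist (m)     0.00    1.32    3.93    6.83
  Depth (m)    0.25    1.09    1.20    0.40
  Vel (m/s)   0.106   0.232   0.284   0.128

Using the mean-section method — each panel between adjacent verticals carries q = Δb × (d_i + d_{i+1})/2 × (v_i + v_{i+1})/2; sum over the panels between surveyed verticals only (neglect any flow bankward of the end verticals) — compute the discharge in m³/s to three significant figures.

1.40 m³/s

Panel 1-2: Δb = 1.32 m, d̄ = (0.25+1.09)/2 = 0.67, v̄ = (0.106+0.232)/2 = 0.169 → q = 1.32×0.67×0.169 = 0.1495 m³/s
Panel 2-3: Δb = 2.61 m, d̄ = (1.09+1.20)/2 = 1.145, v̄ = (0.232+0.284)/2 = 0.258 → q = 2.61×1.145×0.258 = 0.7710 m³/s
Panel 3-4: Δb = 2.9 m, d̄ = (1.20+0.40)/2 = 0.8, v̄ = (0.284+0.128)/2 = 0.206 → q = 2.9×0.8×0.206 = 0.4779 m³/s
Q = Σ q = 1.398 m³/s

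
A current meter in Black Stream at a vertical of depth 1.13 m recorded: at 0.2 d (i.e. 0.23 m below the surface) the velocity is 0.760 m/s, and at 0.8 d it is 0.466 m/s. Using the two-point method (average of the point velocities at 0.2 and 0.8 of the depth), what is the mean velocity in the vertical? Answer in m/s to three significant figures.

v̄ = (0.760 + 0.466) / 2 = 0.6130 m/s

0.613 m/s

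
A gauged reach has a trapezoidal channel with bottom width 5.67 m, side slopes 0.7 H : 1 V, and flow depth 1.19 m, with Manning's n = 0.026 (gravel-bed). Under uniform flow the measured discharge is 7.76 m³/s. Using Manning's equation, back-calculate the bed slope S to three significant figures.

A = (b + z·y)·y = (5.67 + 0.7×1.19)×1.19 = 7.739 m²
P = b + 2y√(1+z²) = 5.67 + 2×1.19×√(1+0.7²) = 8.575 m
R = A/P = 7.739/8.575 = 0.9024 m
S = (Q·n / (1·A·R^(2/3)))² = (7.76×0.026 / (1×7.739×0.9339))² = 0.0007795

0.000779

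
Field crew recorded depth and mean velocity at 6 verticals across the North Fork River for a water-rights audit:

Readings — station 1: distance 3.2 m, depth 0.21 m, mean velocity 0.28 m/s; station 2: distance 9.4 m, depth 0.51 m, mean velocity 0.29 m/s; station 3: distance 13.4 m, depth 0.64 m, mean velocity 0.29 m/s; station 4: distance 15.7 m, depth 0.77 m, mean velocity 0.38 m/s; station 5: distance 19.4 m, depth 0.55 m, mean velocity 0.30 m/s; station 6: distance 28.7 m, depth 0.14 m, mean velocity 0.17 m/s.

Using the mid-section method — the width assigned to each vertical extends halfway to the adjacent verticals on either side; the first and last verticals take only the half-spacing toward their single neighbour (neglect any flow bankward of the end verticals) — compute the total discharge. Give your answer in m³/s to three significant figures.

3.58 m³/s

w_1 = (9.4 − 3.2)/2 = 3.1 m; q_1 = 0.28 × 0.21 × 3.1 = 0.1823 m³/s
w_2 = (13.4 − 3.2)/2 = 5.1 m; q_2 = 0.29 × 0.51 × 5.1 = 0.7543 m³/s
w_3 = (15.7 − 9.4)/2 = 3.15 m; q_3 = 0.29 × 0.64 × 3.15 = 0.5846 m³/s
w_4 = (19.4 − 13.4)/2 = 3 m; q_4 = 0.38 × 0.77 × 3 = 0.8778 m³/s
w_5 = (28.7 − 15.7)/2 = 6.5 m; q_5 = 0.30 × 0.55 × 6.5 = 1.073 m³/s
w_6 = (28.7 − 19.4)/2 = 4.65 m; q_6 = 0.17 × 0.14 × 4.65 = 0.1107 m³/s
Q = Σ qᵢ = 3.582 m³/s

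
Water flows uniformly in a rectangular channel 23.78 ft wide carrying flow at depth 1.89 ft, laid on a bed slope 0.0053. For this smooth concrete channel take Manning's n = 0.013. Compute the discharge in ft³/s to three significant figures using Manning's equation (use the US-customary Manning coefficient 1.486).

A = b·y = 23.78 × 1.89 = 44.94 ft²
P = b + 2y = 23.78 + 2×1.89 = 27.56 ft
R = A/P = 44.94/27.56 = 1.631 ft
Q = (1.486/n)·A·R^(2/3)·S^(1/2) = (1.486/0.013) × 44.94 × 1.631^(2/3) × 0.0053^(1/2) = 518.2 ft³/s

518 ft³/s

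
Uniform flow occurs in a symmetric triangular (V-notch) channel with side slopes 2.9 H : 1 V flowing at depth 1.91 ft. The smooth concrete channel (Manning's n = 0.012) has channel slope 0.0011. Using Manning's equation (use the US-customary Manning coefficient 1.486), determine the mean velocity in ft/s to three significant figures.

A = z·y² = 2.9×1.91² = 10.58 ft²
P = 2y√(1+z²) = 2×1.91×√(1+2.9²) = 11.72 ft
R = A/P = 10.58/11.72 = 0.9028 ft
Q = (1.486/n)·A·R^(2/3)·S^(1/2) = (1.486/0.012) × 10.58 × 0.9028^(2/3) × 0.0011^(1/2) = 40.59 ft³/s
V = Q/A = 40.59/10.58 = 3.837 ft/s

3.84 ft/s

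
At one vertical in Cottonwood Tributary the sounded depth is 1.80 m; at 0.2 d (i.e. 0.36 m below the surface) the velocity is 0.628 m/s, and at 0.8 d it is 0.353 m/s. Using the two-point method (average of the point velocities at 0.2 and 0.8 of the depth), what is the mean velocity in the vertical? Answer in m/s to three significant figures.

v̄ = (0.628 + 0.353) / 2 = 0.4905 m/s

0.491 m/s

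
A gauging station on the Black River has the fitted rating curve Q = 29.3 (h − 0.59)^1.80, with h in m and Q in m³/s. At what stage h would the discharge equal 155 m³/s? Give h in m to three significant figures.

h − h₀ = (Q/C)^(1/b) = (155/29.3)^(1/1.80) = 2.523 m
h = 0.59 + 2.523 = 3.113 m

3.11 m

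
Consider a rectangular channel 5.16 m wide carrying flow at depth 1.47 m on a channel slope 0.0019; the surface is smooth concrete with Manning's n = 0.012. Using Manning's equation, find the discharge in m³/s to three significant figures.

A = b·y = 5.16 × 1.47 = 7.585 m²
P = b + 2y = 5.16 + 2×1.47 = 8.100 m
R = A/P = 7.585/8.100 = 0.9364 m
Q = (1/n)·A·R^(2/3)·S^(1/2) = (1/0.012) × 7.585 × 0.9364^(2/3) × 0.0019^(1/2) = 26.37 m³/s

26.4 m³/s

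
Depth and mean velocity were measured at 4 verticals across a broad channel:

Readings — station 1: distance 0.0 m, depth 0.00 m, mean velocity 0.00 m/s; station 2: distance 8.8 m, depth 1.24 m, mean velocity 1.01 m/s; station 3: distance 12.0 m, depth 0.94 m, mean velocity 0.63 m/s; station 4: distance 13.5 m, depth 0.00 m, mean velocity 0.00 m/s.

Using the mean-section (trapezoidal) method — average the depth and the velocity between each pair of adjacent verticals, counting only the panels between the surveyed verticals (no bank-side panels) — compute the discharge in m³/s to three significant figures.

Panel 1-2: Δb = 8.8 m, d̄ = (0.00+1.24)/2 = 0.62, v̄ = (0.00+1.01)/2 = 0.505 → q = 8.8×0.62×0.505 = 2.755 m³/s
Panel 2-3: Δb = 3.2 m, d̄ = (1.24+0.94)/2 = 1.09, v̄ = (1.01+0.63)/2 = 0.82 → q = 3.2×1.09×0.82 = 2.860 m³/s
Panel 3-4: Δb = 1.5 m, d̄ = (0.94+0.00)/2 = 0.47, v̄ = (0.63+0.00)/2 = 0.315 → q = 1.5×0.47×0.315 = 0.2221 m³/s
Q = Σ q = 5.838 m³/s

5.84 m³/s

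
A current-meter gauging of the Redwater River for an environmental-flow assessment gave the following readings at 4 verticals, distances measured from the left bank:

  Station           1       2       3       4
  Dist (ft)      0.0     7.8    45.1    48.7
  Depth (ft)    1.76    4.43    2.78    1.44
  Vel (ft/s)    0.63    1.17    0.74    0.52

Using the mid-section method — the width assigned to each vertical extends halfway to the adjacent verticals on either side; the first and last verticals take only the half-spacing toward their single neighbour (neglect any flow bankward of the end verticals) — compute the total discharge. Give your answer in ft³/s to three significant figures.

165 ft³/s

w_1 = (7.8 − 0.0)/2 = 3.9 ft; q_1 = 0.63 × 1.76 × 3.9 = 4.324 ft³/s
w_2 = (45.1 − 0.0)/2 = 22.55 ft; q_2 = 1.17 × 4.43 × 22.55 = 116.9 ft³/s
w_3 = (48.7 − 7.8)/2 = 20.45 ft; q_3 = 0.74 × 2.78 × 20.45 = 42.07 ft³/s
w_4 = (48.7 − 45.1)/2 = 1.8 ft; q_4 = 0.52 × 1.44 × 1.8 = 1.348 ft³/s
Q = Σ qᵢ = 164.6 ft³/s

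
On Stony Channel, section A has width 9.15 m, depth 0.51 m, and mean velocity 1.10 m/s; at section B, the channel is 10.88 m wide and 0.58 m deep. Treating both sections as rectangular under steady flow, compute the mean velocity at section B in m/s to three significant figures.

Q = A₁V₁ = (9.15×0.51) × 1.10 = 5.133 m³/s
A₂ = 10.88 × 0.58 = 6.310 m²
V₂ = Q/A₂ = 5.133/6.310 = 0.8134 m/s

0.813 m/s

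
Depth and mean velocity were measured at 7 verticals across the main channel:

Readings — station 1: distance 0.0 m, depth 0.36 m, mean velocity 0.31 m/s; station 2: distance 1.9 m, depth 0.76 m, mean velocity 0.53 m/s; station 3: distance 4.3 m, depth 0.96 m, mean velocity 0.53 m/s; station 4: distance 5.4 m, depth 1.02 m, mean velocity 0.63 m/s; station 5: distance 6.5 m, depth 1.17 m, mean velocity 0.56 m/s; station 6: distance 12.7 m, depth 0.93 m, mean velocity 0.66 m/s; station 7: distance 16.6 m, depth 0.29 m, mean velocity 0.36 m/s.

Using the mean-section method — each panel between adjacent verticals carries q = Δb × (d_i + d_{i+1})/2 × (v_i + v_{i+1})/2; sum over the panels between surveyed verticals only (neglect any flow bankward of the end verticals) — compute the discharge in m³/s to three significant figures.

Panel 1-2: Δb = 1.9 m, d̄ = (0.36+0.76)/2 = 0.56, v̄ = (0.31+0.53)/2 = 0.42 → q = 1.9×0.56×0.42 = 0.4469 m³/s
Panel 2-3: Δb = 2.4 m, d̄ = (0.76+0.96)/2 = 0.86, v̄ = (0.53+0.53)/2 = 0.53 → q = 2.4×0.86×0.53 = 1.094 m³/s
Panel 3-4: Δb = 1.1 m, d̄ = (0.96+1.02)/2 = 0.99, v̄ = (0.53+0.63)/2 = 0.58 → q = 1.1×0.99×0.58 = 0.6316 m³/s
Panel 4-5: Δb = 1.1 m, d̄ = (1.02+1.17)/2 = 1.095, v̄ = (0.63+0.56)/2 = 0.595 → q = 1.1×1.095×0.595 = 0.7167 m³/s
Panel 5-6: Δb = 6.2 m, d̄ = (1.17+0.93)/2 = 1.05, v̄ = (0.56+0.66)/2 = 0.61 → q = 6.2×1.05×0.61 = 3.971 m³/s
Panel 6-7: Δb = 3.9 m, d̄ = (0.93+0.29)/2 = 0.61, v̄ = (0.66+0.36)/2 = 0.51 → q = 3.9×0.61×0.51 = 1.213 m³/s
Q = Σ q = 8.073 m³/s

8.07 m³/s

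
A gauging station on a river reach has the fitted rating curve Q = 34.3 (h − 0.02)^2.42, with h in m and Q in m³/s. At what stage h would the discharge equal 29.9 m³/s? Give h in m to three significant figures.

0.965 m

h − h₀ = (Q/C)^(1/b) = (29.9/34.3)^(1/2.42) = 0.9448 m
h = 0.02 + 0.9448 = 0.9648 m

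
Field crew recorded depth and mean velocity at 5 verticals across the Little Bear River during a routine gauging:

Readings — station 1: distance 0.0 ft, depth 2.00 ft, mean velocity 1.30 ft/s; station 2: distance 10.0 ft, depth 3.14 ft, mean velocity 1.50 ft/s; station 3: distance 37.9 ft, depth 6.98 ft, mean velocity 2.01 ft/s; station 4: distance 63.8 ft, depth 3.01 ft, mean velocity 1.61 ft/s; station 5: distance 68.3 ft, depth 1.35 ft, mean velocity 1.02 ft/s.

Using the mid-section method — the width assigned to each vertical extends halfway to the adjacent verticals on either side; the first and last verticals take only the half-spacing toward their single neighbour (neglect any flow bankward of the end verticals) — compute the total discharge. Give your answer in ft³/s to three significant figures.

w_1 = (10.0 − 0.0)/2 = 5 ft; q_1 = 1.30 × 2.00 × 5 = 13.00 ft³/s
w_2 = (37.9 − 0.0)/2 = 18.95 ft; q_2 = 1.50 × 3.14 × 18.95 = 89.25 ft³/s
w_3 = (63.8 − 10.0)/2 = 26.9 ft; q_3 = 2.01 × 6.98 × 26.9 = 377.4 ft³/s
w_4 = (68.3 − 37.9)/2 = 15.2 ft; q_4 = 1.61 × 3.01 × 15.2 = 73.66 ft³/s
w_5 = (68.3 − 63.8)/2 = 2.25 ft; q_5 = 1.02 × 1.35 × 2.25 = 3.098 ft³/s
Q = Σ qᵢ = 556.4 ft³/s

556 ft³/s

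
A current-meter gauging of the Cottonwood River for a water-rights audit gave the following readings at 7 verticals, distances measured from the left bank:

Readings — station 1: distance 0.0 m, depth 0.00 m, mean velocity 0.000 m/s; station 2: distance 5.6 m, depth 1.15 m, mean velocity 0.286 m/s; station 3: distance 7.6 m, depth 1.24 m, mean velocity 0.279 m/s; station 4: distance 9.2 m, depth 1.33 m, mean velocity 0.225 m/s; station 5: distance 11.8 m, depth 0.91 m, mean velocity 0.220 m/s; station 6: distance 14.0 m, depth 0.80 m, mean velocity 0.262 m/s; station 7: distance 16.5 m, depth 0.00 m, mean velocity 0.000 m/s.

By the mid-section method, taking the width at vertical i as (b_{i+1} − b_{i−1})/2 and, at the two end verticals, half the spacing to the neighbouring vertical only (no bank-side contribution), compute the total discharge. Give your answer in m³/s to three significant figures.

w_2 = (7.6 − 0.0)/2 = 3.8 m; q_2 = 0.286 × 1.15 × 3.8 = 1.250 m³/s
w_3 = (9.2 − 5.6)/2 = 1.8 m; q_3 = 0.279 × 1.24 × 1.8 = 0.6227 m³/s
w_4 = (11.8 − 7.6)/2 = 2.1 m; q_4 = 0.225 × 1.33 × 2.1 = 0.6284 m³/s
w_5 = (14.0 − 9.2)/2 = 2.4 m; q_5 = 0.220 × 0.91 × 2.4 = 0.4805 m³/s
w_6 = (16.5 − 11.8)/2 = 2.35 m; q_6 = 0.262 × 0.80 × 2.35 = 0.4926 m³/s
Stations 1, 7 contribute zero (depth or velocity is 0).
Q = Σ qᵢ = 3.474 m³/s

3.47 m³/s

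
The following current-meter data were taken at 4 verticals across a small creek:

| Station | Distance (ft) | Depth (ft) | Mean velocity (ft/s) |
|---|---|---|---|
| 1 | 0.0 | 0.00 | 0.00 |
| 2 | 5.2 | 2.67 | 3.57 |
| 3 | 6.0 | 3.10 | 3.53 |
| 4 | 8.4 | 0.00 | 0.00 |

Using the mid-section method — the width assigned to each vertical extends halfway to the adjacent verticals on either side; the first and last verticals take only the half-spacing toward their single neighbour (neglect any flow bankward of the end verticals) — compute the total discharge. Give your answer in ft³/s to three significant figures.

w_2 = (6.0 − 0.0)/2 = 3 ft; q_2 = 3.57 × 2.67 × 3 = 28.60 ft³/s
w_3 = (8.4 − 5.2)/2 = 1.6 ft; q_3 = 3.53 × 3.10 × 1.6 = 17.51 ft³/s
Stations 1, 4 contribute zero (depth or velocity is 0).
Q = Σ qᵢ = 46.10 ft³/s

46.1 ft³/s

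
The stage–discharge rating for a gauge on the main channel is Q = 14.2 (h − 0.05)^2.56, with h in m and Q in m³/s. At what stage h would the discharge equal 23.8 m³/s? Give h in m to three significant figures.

1.27 m

h − h₀ = (Q/C)^(1/b) = (23.8/14.2)^(1/2.56) = 1.224 m
h = 0.05 + 1.224 = 1.274 m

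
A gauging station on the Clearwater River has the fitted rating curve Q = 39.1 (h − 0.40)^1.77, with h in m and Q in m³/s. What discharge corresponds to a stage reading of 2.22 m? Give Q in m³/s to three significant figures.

Q = 39.1 × (2.22 − 0.40)^1.77 = 39.1 × 1.82^1.77 = 112.9 m³/s

113 m³/s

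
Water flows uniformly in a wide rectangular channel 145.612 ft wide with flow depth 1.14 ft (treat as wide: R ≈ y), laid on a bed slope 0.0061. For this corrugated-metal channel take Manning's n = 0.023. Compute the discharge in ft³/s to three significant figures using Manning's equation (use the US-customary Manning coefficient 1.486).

A = b·y = 145.612 × 1.14 = 166.0 ft²
Wide channel: R ≈ y = 1.14 ft
Q = (1.486/n)·A·R^(2/3)·S^(1/2) = (1.486/0.023) × 166.0 × 1.140^(2/3) × 0.0061^(1/2) = 914.1 ft³/s

914 ft³/s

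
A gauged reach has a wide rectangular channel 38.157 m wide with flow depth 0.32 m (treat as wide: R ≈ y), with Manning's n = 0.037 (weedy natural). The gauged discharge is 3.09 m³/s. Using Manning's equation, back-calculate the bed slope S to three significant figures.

A = b·y = 38.157 × 0.32 = 12.21 m²
Wide channel: R ≈ y = 0.32 m
S = (Q·n / (1·A·R^(2/3)))² = (3.09×0.037 / (1×12.21×0.4678))² = 0.0004006

0.000401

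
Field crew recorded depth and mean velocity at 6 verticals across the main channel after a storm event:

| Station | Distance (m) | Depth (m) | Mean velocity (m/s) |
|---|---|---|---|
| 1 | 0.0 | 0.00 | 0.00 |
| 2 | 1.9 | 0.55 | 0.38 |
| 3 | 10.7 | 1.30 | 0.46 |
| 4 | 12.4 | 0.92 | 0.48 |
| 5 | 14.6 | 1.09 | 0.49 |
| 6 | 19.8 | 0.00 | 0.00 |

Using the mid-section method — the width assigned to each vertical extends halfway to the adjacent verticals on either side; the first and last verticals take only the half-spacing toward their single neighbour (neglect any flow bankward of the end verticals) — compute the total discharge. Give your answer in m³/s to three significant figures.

7.09 m³/s

w_2 = (10.7 − 0.0)/2 = 5.35 m; q_2 = 0.38 × 0.55 × 5.35 = 1.118 m³/s
w_3 = (12.4 − 1.9)/2 = 5.25 m; q_3 = 0.46 × 1.30 × 5.25 = 3.140 m³/s
w_4 = (14.6 − 10.7)/2 = 1.95 m; q_4 = 0.48 × 0.92 × 1.95 = 0.8611 m³/s
w_5 = (19.8 − 12.4)/2 = 3.7 m; q_5 = 0.49 × 1.09 × 3.7 = 1.976 m³/s
Stations 1, 6 contribute zero (depth or velocity is 0).
Q = Σ qᵢ = 7.095 m³/s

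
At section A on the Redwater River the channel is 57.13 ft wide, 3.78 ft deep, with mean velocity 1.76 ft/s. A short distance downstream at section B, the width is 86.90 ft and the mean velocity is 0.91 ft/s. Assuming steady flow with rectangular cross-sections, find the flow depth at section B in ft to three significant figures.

4.81 ft

Q = A₁V₁ = (57.13×3.78) × 1.76 = 380.1 ft³/s
d₂ = Q/(b₂ V₂) = 380.1/(86.90×0.91) = 4.806 ft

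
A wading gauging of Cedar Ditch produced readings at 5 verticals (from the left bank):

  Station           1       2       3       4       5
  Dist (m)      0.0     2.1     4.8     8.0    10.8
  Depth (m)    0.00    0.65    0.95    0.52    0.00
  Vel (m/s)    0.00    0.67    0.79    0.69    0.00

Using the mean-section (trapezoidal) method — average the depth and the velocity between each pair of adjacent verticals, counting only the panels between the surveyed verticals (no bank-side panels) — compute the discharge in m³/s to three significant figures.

Panel 1-2: Δb = 2.1 m, d̄ = (0.00+0.65)/2 = 0.325, v̄ = (0.00+0.67)/2 = 0.335 → q = 2.1×0.325×0.335 = 0.2286 m³/s
Panel 2-3: Δb = 2.7 m, d̄ = (0.65+0.95)/2 = 0.8, v̄ = (0.67+0.79)/2 = 0.73 → q = 2.7×0.8×0.73 = 1.577 m³/s
Panel 3-4: Δb = 3.2 m, d̄ = (0.95+0.52)/2 = 0.735, v̄ = (0.79+0.69)/2 = 0.74 → q = 3.2×0.735×0.74 = 1.740 m³/s
Panel 4-5: Δb = 2.8 m, d̄ = (0.52+0.00)/2 = 0.26, v̄ = (0.69+0.00)/2 = 0.345 → q = 2.8×0.26×0.345 = 0.2512 m³/s
Q = Σ q = 3.797 m³/s

3.80 m³/s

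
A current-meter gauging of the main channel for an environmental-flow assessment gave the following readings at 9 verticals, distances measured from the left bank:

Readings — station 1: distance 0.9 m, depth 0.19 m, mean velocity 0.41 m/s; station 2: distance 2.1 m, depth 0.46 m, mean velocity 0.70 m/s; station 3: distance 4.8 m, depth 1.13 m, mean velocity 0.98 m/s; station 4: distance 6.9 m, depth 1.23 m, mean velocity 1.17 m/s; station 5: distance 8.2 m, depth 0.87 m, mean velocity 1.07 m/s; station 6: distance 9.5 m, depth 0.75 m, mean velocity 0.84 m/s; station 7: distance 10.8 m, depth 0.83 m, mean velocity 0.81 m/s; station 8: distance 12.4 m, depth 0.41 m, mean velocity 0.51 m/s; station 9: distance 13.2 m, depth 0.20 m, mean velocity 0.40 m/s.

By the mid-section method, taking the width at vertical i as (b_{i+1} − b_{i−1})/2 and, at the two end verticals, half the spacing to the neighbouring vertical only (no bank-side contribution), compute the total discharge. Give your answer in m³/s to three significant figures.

w_1 = (2.1 − 0.9)/2 = 0.6 m; q_1 = 0.41 × 0.19 × 0.6 = 0.04674 m³/s
w_2 = (4.8 − 0.9)/2 = 1.95 m; q_2 = 0.70 × 0.46 × 1.95 = 0.6279 m³/s
w_3 = (6.9 − 2.1)/2 = 2.4 m; q_3 = 0.98 × 1.13 × 2.4 = 2.658 m³/s
w_4 = (8.2 − 4.8)/2 = 1.7 m; q_4 = 1.17 × 1.23 × 1.7 = 2.446 m³/s
w_5 = (9.5 − 6.9)/2 = 1.3 m; q_5 = 1.07 × 0.87 × 1.3 = 1.210 m³/s
w_6 = (10.8 − 8.2)/2 = 1.3 m; q_6 = 0.84 × 0.75 × 1.3 = 0.8190 m³/s
w_7 = (12.4 − 9.5)/2 = 1.45 m; q_7 = 0.81 × 0.83 × 1.45 = 0.9748 m³/s
w_8 = (13.2 − 10.8)/2 = 1.2 m; q_8 = 0.51 × 0.41 × 1.2 = 0.2509 m³/s
w_9 = (13.2 − 12.4)/2 = 0.4 m; q_9 = 0.40 × 0.20 × 0.4 = 0.03200 m³/s
Q = Σ qᵢ = 9.066 m³/s

9.07 m³/s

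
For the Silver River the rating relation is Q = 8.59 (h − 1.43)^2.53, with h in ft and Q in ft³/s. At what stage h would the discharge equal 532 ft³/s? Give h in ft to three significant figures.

6.54 ft

h − h₀ = (Q/C)^(1/b) = (532/8.59)^(1/2.53) = 5.108 ft
h = 1.43 + 5.108 = 6.538 ft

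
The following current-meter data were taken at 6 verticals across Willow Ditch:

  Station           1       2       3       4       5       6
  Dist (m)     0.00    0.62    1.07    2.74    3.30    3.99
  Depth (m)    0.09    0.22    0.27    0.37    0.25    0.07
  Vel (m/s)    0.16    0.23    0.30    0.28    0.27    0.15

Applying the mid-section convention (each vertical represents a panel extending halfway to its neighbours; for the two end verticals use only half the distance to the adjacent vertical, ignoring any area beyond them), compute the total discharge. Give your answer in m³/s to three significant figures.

w_1 = (0.62 − 0.00)/2 = 0.31 m; q_1 = 0.16 × 0.09 × 0.31 = 0.004464 m³/s
w_2 = (1.07 − 0.00)/2 = 0.535 m; q_2 = 0.23 × 0.22 × 0.535 = 0.02707 m³/s
w_3 = (2.74 − 0.62)/2 = 1.06 m; q_3 = 0.30 × 0.27 × 1.06 = 0.08586 m³/s
w_4 = (3.30 − 1.07)/2 = 1.115 m; q_4 = 0.28 × 0.37 × 1.115 = 0.1155 m³/s
w_5 = (3.99 − 2.74)/2 = 0.625 m; q_5 = 0.27 × 0.25 × 0.625 = 0.04219 m³/s
w_6 = (3.99 − 3.30)/2 = 0.345 m; q_6 = 0.15 × 0.07 × 0.345 = 0.003623 m³/s
Q = Σ qᵢ = 0.2787 m³/s

0.279 m³/s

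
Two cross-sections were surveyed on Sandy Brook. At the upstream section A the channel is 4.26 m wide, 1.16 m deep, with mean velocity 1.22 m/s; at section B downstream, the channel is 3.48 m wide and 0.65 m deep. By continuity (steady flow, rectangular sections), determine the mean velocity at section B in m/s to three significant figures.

Q = A₁V₁ = (4.26×1.16) × 1.22 = 6.029 m³/s
A₂ = 3.48 × 0.65 = 2.262 m²
V₂ = Q/A₂ = 6.029/2.262 = 2.665 m/s

2.67 m/s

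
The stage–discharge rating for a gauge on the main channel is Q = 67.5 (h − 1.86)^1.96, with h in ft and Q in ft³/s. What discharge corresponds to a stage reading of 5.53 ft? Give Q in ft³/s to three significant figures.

Q = 67.5 × (5.53 − 1.86)^1.96 = 67.5 × 3.67^1.96 = 863.1 ft³/s

863 ft³/s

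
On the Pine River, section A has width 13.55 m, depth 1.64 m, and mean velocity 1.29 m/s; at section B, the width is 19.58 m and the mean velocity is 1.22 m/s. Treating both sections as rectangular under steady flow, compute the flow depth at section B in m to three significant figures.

1.20 m

Q = A₁V₁ = (13.55×1.64) × 1.29 = 28.67 m³/s
d₂ = Q/(b₂ V₂) = 28.67/(19.58×1.22) = 1.200 m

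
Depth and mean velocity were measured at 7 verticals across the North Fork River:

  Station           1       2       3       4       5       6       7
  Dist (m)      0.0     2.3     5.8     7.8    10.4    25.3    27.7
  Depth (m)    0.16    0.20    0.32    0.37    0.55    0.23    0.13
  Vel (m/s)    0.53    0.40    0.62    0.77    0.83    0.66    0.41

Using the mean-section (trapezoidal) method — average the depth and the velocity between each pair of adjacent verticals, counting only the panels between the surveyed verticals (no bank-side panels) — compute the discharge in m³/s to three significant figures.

6.65 m³/s

Panel 1-2: Δb = 2.3 m, d̄ = (0.16+0.20)/2 = 0.18, v̄ = (0.53+0.40)/2 = 0.465 → q = 2.3×0.18×0.465 = 0.1925 m³/s
Panel 2-3: Δb = 3.5 m, d̄ = (0.20+0.32)/2 = 0.26, v̄ = (0.40+0.62)/2 = 0.51 → q = 3.5×0.26×0.51 = 0.4641 m³/s
Panel 3-4: Δb = 2 m, d̄ = (0.32+0.37)/2 = 0.345, v̄ = (0.62+0.77)/2 = 0.695 → q = 2×0.345×0.695 = 0.4796 m³/s
Panel 4-5: Δb = 2.6 m, d̄ = (0.37+0.55)/2 = 0.46, v̄ = (0.77+0.83)/2 = 0.8 → q = 2.6×0.46×0.8 = 0.9568 m³/s
Panel 5-6: Δb = 14.9 m, d̄ = (0.55+0.23)/2 = 0.39, v̄ = (0.83+0.66)/2 = 0.745 → q = 14.9×0.39×0.745 = 4.329 m³/s
Panel 6-7: Δb = 2.4 m, d̄ = (0.23+0.13)/2 = 0.18, v̄ = (0.66+0.41)/2 = 0.535 → q = 2.4×0.18×0.535 = 0.2311 m³/s
Q = Σ q = 6.653 m³/s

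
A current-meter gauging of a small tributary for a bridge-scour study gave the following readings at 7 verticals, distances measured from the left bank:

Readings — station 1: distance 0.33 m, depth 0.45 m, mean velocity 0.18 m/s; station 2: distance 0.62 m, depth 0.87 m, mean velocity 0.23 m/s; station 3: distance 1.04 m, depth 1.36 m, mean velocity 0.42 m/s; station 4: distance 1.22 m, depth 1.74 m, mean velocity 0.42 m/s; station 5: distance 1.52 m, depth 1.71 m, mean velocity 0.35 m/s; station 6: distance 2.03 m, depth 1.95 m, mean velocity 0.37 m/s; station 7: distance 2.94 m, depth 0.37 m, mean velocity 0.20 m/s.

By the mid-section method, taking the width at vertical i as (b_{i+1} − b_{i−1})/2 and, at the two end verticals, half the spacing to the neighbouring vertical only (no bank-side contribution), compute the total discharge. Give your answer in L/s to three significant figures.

w_1 = (0.62 − 0.33)/2 = 0.145 m; q_1 = 0.18 × 0.45 × 0.145 = 0.01175 m³/s
w_2 = (1.04 − 0.33)/2 = 0.355 m; q_2 = 0.23 × 0.87 × 0.355 = 0.07104 m³/s
w_3 = (1.22 − 0.62)/2 = 0.3 m; q_3 = 0.42 × 1.36 × 0.3 = 0.1714 m³/s
w_4 = (1.52 − 1.04)/2 = 0.24 m; q_4 = 0.42 × 1.74 × 0.24 = 0.1754 m³/s
w_5 = (2.03 − 1.22)/2 = 0.405 m; q_5 = 0.35 × 1.71 × 0.405 = 0.2424 m³/s
w_6 = (2.94 − 1.52)/2 = 0.71 m; q_6 = 0.37 × 1.95 × 0.71 = 0.5123 m³/s
w_7 = (2.94 − 2.03)/2 = 0.455 m; q_7 = 0.20 × 0.37 × 0.455 = 0.03367 m³/s
Q = Σ qᵢ = 1.218 m³/s
= 1.218 × 1000 = 1218 L/s

1220 L/s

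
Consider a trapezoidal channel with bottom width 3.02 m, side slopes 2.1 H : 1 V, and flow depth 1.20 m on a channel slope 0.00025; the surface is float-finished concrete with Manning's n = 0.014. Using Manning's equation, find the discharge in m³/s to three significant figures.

A = (b + z·y)·y = (3.02 + 2.1×1.20)×1.20 = 6.648 m²
P = b + 2y√(1+z²) = 3.02 + 2×1.20×√(1+2.1²) = 8.602 m
R = A/P = 6.648/8.602 = 0.7728 m
Q = (1/n)·A·R^(2/3)·S^(1/2) = (1/0.014) × 6.648 × 0.7728^(2/3) × 0.00025^(1/2) = 6.323 m³/s

6.32 m³/s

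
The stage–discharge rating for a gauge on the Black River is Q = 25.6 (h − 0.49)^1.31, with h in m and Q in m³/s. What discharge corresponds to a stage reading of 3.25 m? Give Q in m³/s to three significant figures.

Q = 25.6 × (3.25 − 0.49)^1.31 = 25.6 × 2.76^1.31 = 96.79 m³/s

96.8 m³/s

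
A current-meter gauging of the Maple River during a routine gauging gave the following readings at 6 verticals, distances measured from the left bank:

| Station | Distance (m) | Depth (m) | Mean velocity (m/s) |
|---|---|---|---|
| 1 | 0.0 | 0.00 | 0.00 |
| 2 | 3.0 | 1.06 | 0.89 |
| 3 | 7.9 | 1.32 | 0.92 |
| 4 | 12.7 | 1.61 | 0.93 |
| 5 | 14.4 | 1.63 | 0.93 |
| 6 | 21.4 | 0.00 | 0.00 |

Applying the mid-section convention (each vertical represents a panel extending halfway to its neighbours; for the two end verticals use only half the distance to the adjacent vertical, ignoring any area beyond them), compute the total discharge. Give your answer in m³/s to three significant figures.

21.1 m³/s

w_2 = (7.9 − 0.0)/2 = 3.95 m; q_2 = 0.89 × 1.06 × 3.95 = 3.726 m³/s
w_3 = (12.7 − 3.0)/2 = 4.85 m; q_3 = 0.92 × 1.32 × 4.85 = 5.890 m³/s
w_4 = (14.4 − 7.9)/2 = 3.25 m; q_4 = 0.93 × 1.61 × 3.25 = 4.866 m³/s
w_5 = (21.4 − 12.7)/2 = 4.35 m; q_5 = 0.93 × 1.63 × 4.35 = 6.594 m³/s
Stations 1, 6 contribute zero (depth or velocity is 0).
Q = Σ qᵢ = 21.08 m³/s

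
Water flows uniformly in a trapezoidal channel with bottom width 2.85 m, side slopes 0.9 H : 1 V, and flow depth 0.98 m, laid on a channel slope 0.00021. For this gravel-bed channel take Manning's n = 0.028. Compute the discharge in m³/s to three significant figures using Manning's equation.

1.44 m³/s

A = (b + z·y)·y = (2.85 + 0.9×0.98)×0.98 = 3.657 m²
P = b + 2y√(1+z²) = 2.85 + 2×0.98×√(1+0.9²) = 5.487 m
R = A/P = 3.657/5.487 = 0.6666 m
Q = (1/n)·A·R^(2/3)·S^(1/2) = (1/0.028) × 3.657 × 0.6666^(2/3) × 0.00021^(1/2) = 1.444 m³/s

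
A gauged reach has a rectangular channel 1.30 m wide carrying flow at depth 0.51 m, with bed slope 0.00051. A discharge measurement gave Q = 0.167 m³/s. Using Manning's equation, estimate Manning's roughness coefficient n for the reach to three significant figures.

0.0389

A = b·y = 1.30 × 0.51 = 0.6630 m²
P = b + 2y = 1.30 + 2×0.51 = 2.320 m
R = A/P = 0.6630/2.320 = 0.2858 m
n = (1/Q)·A·R^(2/3)·S^(1/2) = (1/0.167) × 0.6630 × 0.4339 × 0.02258 = 0.03890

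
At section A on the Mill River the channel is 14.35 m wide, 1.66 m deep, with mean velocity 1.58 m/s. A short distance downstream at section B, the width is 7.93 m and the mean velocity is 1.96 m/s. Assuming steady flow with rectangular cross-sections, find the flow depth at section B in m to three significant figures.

2.42 m

Q = A₁V₁ = (14.35×1.66) × 1.58 = 37.64 m³/s
d₂ = Q/(b₂ V₂) = 37.64/(7.93×1.96) = 2.422 m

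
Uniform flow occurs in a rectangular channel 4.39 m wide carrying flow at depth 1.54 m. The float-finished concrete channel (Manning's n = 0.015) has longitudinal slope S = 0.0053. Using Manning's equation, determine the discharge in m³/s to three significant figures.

A = b·y = 4.39 × 1.54 = 6.761 m²
P = b + 2y = 4.39 + 2×1.54 = 7.470 m
R = A/P = 6.761/7.470 = 0.9050 m
Q = (1/n)·A·R^(2/3)·S^(1/2) = (1/0.015) × 6.761 × 0.9050^(2/3) × 0.0053^(1/2) = 30.70 m³/s

30.7 m³/s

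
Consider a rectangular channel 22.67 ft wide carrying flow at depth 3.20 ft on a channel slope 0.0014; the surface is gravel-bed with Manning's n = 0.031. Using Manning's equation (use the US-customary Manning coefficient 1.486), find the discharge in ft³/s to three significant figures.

A = b·y = 22.67 × 3.20 = 72.54 ft²
P = b + 2y = 22.67 + 2×3.20 = 29.07 ft
R = A/P = 72.54/29.07 = 2.495 ft
Q = (1.486/n)·A·R^(2/3)·S^(1/2) = (1.486/0.031) × 72.54 × 2.495^(2/3) × 0.0014^(1/2) = 239.4 ft³/s

239 ft³/s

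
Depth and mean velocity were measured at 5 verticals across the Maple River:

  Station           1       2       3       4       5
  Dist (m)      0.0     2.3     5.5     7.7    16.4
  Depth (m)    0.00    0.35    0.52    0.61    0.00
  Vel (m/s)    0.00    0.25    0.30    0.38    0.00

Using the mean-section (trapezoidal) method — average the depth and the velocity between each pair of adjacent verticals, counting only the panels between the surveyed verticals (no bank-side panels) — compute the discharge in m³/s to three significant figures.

1.36 m³/s

Panel 1-2: Δb = 2.3 m, d̄ = (0.00+0.35)/2 = 0.175, v̄ = (0.00+0.25)/2 = 0.125 → q = 2.3×0.175×0.125 = 0.05031 m³/s
Panel 2-3: Δb = 3.2 m, d̄ = (0.35+0.52)/2 = 0.435, v̄ = (0.25+0.30)/2 = 0.275 → q = 3.2×0.435×0.275 = 0.3828 m³/s
Panel 3-4: Δb = 2.2 m, d̄ = (0.52+0.61)/2 = 0.565, v̄ = (0.30+0.38)/2 = 0.34 → q = 2.2×0.565×0.34 = 0.4226 m³/s
Panel 4-5: Δb = 8.7 m, d̄ = (0.61+0.00)/2 = 0.305, v̄ = (0.38+0.00)/2 = 0.19 → q = 8.7×0.305×0.19 = 0.5042 m³/s
Q = Σ q = 1.360 m³/s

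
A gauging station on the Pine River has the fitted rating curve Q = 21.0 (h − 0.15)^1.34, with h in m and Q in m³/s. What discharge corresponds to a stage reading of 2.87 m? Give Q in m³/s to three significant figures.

Q = 21.0 × (2.87 − 0.15)^1.34 = 21.0 × 2.72^1.34 = 80.27 m³/s

80.3 m³/s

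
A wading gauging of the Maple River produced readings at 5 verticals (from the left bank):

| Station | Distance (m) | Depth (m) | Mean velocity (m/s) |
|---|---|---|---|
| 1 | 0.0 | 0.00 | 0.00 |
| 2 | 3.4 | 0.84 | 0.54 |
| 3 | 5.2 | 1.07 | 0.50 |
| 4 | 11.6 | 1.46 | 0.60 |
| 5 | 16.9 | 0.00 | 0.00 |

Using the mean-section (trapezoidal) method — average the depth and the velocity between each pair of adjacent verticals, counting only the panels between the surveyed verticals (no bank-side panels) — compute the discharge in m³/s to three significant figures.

6.89 m³/s

Panel 1-2: Δb = 3.4 m, d̄ = (0.00+0.84)/2 = 0.42, v̄ = (0.00+0.54)/2 = 0.27 → q = 3.4×0.42×0.27 = 0.3856 m³/s
Panel 2-3: Δb = 1.8 m, d̄ = (0.84+1.07)/2 = 0.955, v̄ = (0.54+0.50)/2 = 0.52 → q = 1.8×0.955×0.52 = 0.8939 m³/s
Panel 3-4: Δb = 6.4 m, d̄ = (1.07+1.46)/2 = 1.265, v̄ = (0.50+0.60)/2 = 0.55 → q = 6.4×1.265×0.55 = 4.453 m³/s
Panel 4-5: Δb = 5.3 m, d̄ = (1.46+0.00)/2 = 0.73, v̄ = (0.60+0.00)/2 = 0.3 → q = 5.3×0.73×0.3 = 1.161 m³/s
Q = Σ q = 6.893 m³/s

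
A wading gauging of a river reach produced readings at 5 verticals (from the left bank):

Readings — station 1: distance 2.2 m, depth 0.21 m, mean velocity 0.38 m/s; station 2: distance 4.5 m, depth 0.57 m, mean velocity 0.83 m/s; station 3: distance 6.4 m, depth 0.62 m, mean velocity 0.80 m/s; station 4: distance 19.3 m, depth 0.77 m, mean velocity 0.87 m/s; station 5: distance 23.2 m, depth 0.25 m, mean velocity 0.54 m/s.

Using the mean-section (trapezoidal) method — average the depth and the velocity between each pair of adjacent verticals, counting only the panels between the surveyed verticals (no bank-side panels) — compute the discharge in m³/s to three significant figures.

Panel 1-2: Δb = 2.3 m, d̄ = (0.21+0.57)/2 = 0.39, v̄ = (0.38+0.83)/2 = 0.605 → q = 2.3×0.39×0.605 = 0.5427 m³/s
Panel 2-3: Δb = 1.9 m, d̄ = (0.57+0.62)/2 = 0.595, v̄ = (0.83+0.80)/2 = 0.815 → q = 1.9×0.595×0.815 = 0.9214 m³/s
Panel 3-4: Δb = 12.9 m, d̄ = (0.62+0.77)/2 = 0.695, v̄ = (0.80+0.87)/2 = 0.835 → q = 12.9×0.695×0.835 = 7.486 m³/s
Panel 4-5: Δb = 3.9 m, d̄ = (0.77+0.25)/2 = 0.51, v̄ = (0.87+0.54)/2 = 0.705 → q = 3.9×0.51×0.705 = 1.402 m³/s
Q = Σ q = 10.35 m³/s

10.4 m³/s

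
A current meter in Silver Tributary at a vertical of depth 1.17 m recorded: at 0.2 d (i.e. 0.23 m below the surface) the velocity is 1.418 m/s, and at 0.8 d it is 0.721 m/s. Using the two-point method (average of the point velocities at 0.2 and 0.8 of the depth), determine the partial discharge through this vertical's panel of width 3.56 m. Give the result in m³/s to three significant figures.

v̄ = (1.418 + 0.721) / 2 = 1.070 m/s
q = v̄ × d × w = 1.070 × 1.17 × 3.56 = 4.455 m³/s

4.45 m³/s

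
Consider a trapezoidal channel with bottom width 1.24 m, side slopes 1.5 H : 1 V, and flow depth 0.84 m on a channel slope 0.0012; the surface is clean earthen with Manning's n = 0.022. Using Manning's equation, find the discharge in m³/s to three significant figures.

2.06 m³/s

A = (b + z·y)·y = (1.24 + 1.5×0.84)×0.84 = 2.100 m²
P = b + 2y√(1+z²) = 1.24 + 2×0.84×√(1+1.5²) = 4.269 m
R = A/P = 2.100/4.269 = 0.4920 m
Q = (1/n)·A·R^(2/3)·S^(1/2) = (1/0.022) × 2.100 × 0.4920^(2/3) × 0.0012^(1/2) = 2.061 m³/s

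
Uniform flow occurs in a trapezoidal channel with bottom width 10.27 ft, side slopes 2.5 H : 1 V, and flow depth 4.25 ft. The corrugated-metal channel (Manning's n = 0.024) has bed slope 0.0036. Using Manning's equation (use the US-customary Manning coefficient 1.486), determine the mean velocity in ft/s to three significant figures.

A = (b + z·y)·y = (10.27 + 2.5×4.25)×4.25 = 88.80 ft²
P = b + 2y√(1+z²) = 10.27 + 2×4.25×√(1+2.5²) = 33.16 ft
R = A/P = 88.80/33.16 = 2.678 ft
Q = (1.486/n)·A·R^(2/3)·S^(1/2) = (1.486/0.024) × 88.80 × 2.678^(2/3) × 0.0036^(1/2) = 636.3 ft³/s
V = Q/A = 636.3/88.80 = 7.165 ft/s

7.16 ft/s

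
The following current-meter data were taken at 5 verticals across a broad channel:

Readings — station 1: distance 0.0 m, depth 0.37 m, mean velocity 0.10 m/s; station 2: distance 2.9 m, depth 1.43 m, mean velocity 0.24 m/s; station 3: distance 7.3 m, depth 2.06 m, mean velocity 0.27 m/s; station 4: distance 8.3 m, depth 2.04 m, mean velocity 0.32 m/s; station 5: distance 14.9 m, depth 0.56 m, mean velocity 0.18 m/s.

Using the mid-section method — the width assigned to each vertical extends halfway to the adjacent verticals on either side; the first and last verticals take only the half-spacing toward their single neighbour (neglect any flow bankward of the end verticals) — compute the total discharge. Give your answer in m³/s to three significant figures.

w_1 = (2.9 − 0.0)/2 = 1.45 m; q_1 = 0.10 × 0.37 × 1.45 = 0.05365 m³/s
w_2 = (7.3 − 0.0)/2 = 3.65 m; q_2 = 0.24 × 1.43 × 3.65 = 1.253 m³/s
w_3 = (8.3 − 2.9)/2 = 2.7 m; q_3 = 0.27 × 2.06 × 2.7 = 1.502 m³/s
w_4 = (14.9 − 7.3)/2 = 3.8 m; q_4 = 0.32 × 2.04 × 3.8 = 2.481 m³/s
w_5 = (14.9 − 8.3)/2 = 3.3 m; q_5 = 0.18 × 0.56 × 3.3 = 0.3326 m³/s
Q = Σ qᵢ = 5.621 m³/s

5.62 m³/s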